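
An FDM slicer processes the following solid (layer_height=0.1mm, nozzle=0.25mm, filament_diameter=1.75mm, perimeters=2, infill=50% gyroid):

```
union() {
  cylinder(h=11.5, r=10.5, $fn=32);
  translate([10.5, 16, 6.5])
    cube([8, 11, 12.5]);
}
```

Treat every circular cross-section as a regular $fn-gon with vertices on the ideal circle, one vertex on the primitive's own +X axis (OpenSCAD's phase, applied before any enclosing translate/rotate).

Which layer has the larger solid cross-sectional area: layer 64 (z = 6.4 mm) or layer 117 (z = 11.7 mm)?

Layer 64 (z = 6.4): the cylinder: section is a regular 32-gon, circumradius r=10.5 (area = (32/2)·10.500²·sin(360°/32) = 344.14 mm²); the cube at (10.5, 16) is not intersected at this z (z outside [6.5, 19]); Merging all regions: only the r=10.5 cylinder is present, so the union is just that shape — area = 344.14 mm². So its area = 344.14 mm². Layer 117 (z = 11.7): the cylinder is absent (z outside [0, 11.5]); the cube at (10.5, 16) (footprint 8×11) is included at this height (area 88.00 mm²); Merging all regions: only the 8×11 cube at (10.5, 16) is present, so the union is just that shape — area = 88.00 mm². So its area = 88.00 mm². Layer 64 is larger (344.14 vs 88.00 mm²).

layer 64 (z = 6.4 mm)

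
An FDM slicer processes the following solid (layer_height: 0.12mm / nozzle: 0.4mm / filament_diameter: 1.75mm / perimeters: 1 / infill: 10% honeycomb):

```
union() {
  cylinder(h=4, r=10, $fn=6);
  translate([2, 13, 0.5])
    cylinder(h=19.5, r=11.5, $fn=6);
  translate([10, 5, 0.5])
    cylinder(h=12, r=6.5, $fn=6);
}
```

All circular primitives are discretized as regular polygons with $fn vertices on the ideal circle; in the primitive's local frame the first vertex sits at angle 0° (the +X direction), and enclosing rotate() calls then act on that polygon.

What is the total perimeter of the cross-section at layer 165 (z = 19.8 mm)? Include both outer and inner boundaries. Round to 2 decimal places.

At z = 19.8 mm: the cylinder does not reach this height (z outside [0, 4]); the r=11.5 cylinder at (2, 13) gives a regular 6-gon of circumradius 11.5 (constant along its height) (perimeter = 2·6·11.500·sin(180°/6) = 69.00 mm); the cylinder at (10, 5) does not reach this height (z outside [0.5, 12.5]); Merging all regions: only the r=11.5 cylinder at (2, 13) is present, so the union is just that shape — boundary = 69.00 mm. Overall, the cross-section is a single solid region. Total boundary length (outer) = 69.00 mm.

69.00 mm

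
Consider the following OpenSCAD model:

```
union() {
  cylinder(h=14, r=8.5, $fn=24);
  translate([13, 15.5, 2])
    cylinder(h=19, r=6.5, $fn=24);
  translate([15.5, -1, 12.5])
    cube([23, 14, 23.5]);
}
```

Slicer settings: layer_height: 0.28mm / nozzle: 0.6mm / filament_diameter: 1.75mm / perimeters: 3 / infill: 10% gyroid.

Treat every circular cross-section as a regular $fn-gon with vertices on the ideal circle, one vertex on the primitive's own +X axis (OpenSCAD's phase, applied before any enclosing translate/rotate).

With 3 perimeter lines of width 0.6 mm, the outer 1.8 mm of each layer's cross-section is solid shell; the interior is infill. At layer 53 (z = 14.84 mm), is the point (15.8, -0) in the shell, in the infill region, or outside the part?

shell

At z = 14.84 mm: the cylinder does not reach this height (z outside [0, 14]); the r=6.5 cylinder at (13, 15.5) gives a regular 24-gon of circumradius 6.5 (constant along its height); the 23×14 cube at (15.5, -1) contributes its full rectangle; Merging all regions: the regions partially overlap (shared area 7.57 mm²), so overlapping operands fuse into one piece — 1 connected region. Overall, the cross-section is a single solid region. The nearest boundary edge runs (15.50, -1.00)→(15.50, 9.56); distance from the point to it = 0.30 mm. The point is inside the cross-section, 0.30 mm from the nearest boundary — within the 1.8 mm shell band (3 × 0.6).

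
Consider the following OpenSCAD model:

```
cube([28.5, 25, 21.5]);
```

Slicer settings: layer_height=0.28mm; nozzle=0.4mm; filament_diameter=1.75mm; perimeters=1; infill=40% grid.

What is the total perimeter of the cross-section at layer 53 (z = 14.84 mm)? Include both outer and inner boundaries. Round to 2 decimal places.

At z = 14.84 mm: the cube (footprint 28.5×25) is included at this height (perimeter 107.00 mm). Overall, the cross-section is a single solid region. Total boundary length (outer) = 107.00 mm.

107.00 mm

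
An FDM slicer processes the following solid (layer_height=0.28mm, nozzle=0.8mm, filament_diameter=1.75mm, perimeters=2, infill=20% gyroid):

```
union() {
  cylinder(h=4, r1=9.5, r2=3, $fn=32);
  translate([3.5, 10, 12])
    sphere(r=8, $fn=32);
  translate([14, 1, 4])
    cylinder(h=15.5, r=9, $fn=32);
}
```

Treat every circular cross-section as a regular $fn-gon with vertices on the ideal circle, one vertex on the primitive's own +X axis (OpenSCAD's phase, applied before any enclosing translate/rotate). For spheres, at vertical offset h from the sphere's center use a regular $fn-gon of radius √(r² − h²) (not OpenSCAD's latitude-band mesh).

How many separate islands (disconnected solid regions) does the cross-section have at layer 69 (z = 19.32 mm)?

2

At z = 19.32 mm: the cone is absent (z outside [0, 4]); the r=8 sphere at (3.5, 10) slices to a regular 32-gon of circumradius 3.228 (√(r²−h²) with h=7.32 from center); the cylinder at (14, 1): section is a regular 32-gon, circumradius r=9; Combining (union): the 2 present regions are separate (no shared area or edge), so areas and boundary lengths simply add and each stays a separate island — 2 connected regions. Overall, the cross-section has 2 separate islands. Island count = 2.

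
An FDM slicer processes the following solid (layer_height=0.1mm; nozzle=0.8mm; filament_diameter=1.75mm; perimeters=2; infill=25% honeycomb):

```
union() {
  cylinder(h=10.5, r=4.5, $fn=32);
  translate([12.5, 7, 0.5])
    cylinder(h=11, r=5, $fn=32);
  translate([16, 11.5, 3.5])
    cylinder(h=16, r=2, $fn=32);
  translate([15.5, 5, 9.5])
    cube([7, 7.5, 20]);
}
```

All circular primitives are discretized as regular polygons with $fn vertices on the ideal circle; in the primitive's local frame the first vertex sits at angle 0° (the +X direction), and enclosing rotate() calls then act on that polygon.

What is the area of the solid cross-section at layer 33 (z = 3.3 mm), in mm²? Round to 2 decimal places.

141.25 mm²

At z = 3.3 mm: the r=4.5 cylinder gives a regular 32-gon of circumradius 4.5 (constant along its height) (area = (32/2)·4.500²·sin(360°/32) = 63.21 mm²); the cylinder at (12.5, 7): section is a regular 32-gon, circumradius r=5 (area = (32/2)·5.000²·sin(360°/32) = 78.04 mm²); the cylinder at (16, 11.5) is not intersected at this z (z outside [3.5, 19.5]); the cube at (15.5, 5) is absent (z outside [9.5, 29.5]); Combining (union): the 2 present regions are separate (no shared area or edge), so areas and boundary lengths simply add and each stays a separate island — area = 141.25 mm². Overall, the cross-section has 2 separate islands. Net area = 141.25 mm².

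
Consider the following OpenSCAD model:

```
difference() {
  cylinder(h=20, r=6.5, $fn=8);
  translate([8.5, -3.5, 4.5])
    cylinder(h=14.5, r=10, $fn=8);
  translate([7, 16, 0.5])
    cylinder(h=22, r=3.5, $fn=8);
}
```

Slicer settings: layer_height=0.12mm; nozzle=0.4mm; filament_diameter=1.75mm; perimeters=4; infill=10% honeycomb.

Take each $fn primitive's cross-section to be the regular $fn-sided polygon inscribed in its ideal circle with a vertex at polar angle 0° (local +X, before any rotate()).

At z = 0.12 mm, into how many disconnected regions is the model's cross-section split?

At z = 0.12 mm: the cylinder: section is a regular 8-gon, circumradius r=6.5; the cylinder at (8.5, -3.5) does not reach this height (z outside [4.5, 19]); the cylinder at (7, 16) does not reach this height (z outside [0.5, 22.5]); Subtracting the remaining from the first: none of the subtracted shapes is present at this height, so the r=6.5 cylinder is unchanged — 1 connected region. The result has 1 disconnected region.

1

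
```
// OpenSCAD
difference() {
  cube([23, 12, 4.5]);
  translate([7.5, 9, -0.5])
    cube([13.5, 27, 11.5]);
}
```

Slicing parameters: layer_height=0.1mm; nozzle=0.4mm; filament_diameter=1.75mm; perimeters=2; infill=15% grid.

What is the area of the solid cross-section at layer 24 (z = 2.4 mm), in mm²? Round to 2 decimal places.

At z = 2.4 mm: the cube (footprint 23×12) is included at this height (area 276.00 mm²); the 13.5×27 cube at (7.5, 9) contributes its full rectangle (area 364.50 mm²); After the difference (first − rest): starting from the 23×12 cube (276.00 mm²), the 13.5×27 cube at (7.5, 9) partially overlaps it — only the 40.50 mm² overlap (of its 364.50 mm²) is removed, clipping the outline — area = 235.50 mm². Overall, the cross-section is a single solid region. Net area = 235.50 mm².

235.50 mm²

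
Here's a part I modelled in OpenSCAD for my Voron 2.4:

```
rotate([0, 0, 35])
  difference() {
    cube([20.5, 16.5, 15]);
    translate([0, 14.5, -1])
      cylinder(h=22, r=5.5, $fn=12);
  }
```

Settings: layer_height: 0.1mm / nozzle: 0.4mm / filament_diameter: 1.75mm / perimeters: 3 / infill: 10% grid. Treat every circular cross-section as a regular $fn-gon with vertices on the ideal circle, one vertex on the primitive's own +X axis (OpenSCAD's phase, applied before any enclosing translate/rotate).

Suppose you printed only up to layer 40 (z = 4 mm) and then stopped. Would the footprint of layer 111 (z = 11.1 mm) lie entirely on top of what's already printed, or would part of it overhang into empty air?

Compare the two slices. At z = 4: the cube is present — its section is the full 20.5×16.5 rectangle (area 338.25 mm²); the r=5.5 cylinder at (0, 14.5) contributes a regular 12-gon of circumradius 5.5 (area = (12/2)·5.500²·sin(360°/12) = 90.75 mm²); After the difference (first − rest): starting from the 20.5×16.5 cube (338.25 mm²), the r=5.5 cylinder at (0, 14.5) partially overlaps it — only the 33.15 mm² overlap (of its 90.75 mm²) is removed, clipping the outline — area = 305.10 mm²; (rotated 35° about Z; rotation is an isometry so areas/perimeters/island counts are preserved). At z = 11.1: the cube is present — its section is the full 20.5×16.5 rectangle (area 338.25 mm²); the cylinder at (0, 14.5): section is a regular 12-gon, circumradius r=5.5 (area = (12/2)·5.500²·sin(360°/12) = 90.75 mm²); After the difference (first − rest): starting from the 20.5×16.5 cube (338.25 mm²), the r=5.5 cylinder at (0, 14.5) partially overlaps it — only the 33.15 mm² overlap (of its 90.75 mm²) is removed, clipping the outline — area = 305.10 mm²; (rotated 35° about Z; rotation is an isometry so areas/perimeters/island counts are preserved). Checking containment: the cross-section at z = 11.1 is a subset of the cross-section at z = 4.

entirely on top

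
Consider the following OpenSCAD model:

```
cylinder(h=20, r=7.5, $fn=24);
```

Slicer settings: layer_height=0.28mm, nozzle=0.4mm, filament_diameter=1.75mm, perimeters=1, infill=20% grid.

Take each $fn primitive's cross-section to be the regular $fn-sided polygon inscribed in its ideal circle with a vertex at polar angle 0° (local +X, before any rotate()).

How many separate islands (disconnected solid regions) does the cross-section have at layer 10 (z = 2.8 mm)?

1

At z = 2.8 mm: the r=7.5 cylinder gives a regular 24-gon of circumradius 7.5 (constant along its height). Overall, the cross-section is a single solid region. Island count = 1.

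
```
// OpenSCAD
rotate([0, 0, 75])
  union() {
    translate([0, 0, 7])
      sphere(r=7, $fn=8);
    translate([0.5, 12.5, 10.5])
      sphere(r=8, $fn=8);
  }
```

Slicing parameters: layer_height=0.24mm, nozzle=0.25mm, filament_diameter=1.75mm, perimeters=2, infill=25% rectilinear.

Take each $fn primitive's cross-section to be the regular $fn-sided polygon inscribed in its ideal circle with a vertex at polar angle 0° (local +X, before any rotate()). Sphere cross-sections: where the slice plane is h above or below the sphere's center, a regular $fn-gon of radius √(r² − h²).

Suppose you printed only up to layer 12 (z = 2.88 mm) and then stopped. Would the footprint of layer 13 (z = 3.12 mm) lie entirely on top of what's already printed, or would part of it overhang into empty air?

Compare the two slices. At z = 2.88: the sphere: section is a regular 8-gon, circumradius = √(r²−h²) = √(7²−4.12²) = 5.659 (area = (8/2)·5.659²·sin(360°/8) = 90.58 mm²); the r=8 sphere at (0.5, 12.5) slices to a regular 8-gon of circumradius 2.436 (√(r²−h²) with h=7.62 from center) (area = (8/2)·2.436²·sin(360°/8) = 16.79 mm²); Taking the union: the 2 present regions are separate (no shared area or edge), so areas and boundary lengths simply add and each stays a separate island — area = 107.37 mm²; (whole slice rotated 75° about Z — lengths, areas and connectivity unchanged). At z = 3.12: the r=7 sphere slices to a regular 8-gon of circumradius 5.826 (√(r²−h²) with h=3.88 from center) (area = (8/2)·5.826²·sin(360°/8) = 96.01 mm²); the sphere at (0.5, 12.5): section is a regular 8-gon, circumradius = √(r²−h²) = √(8²−7.38²) = 3.088 (area = (8/2)·3.088²·sin(360°/8) = 26.97 mm²); Taking the union: the 2 present regions are separate (no shared area or edge), so areas and boundary lengths simply add and each stays a separate island — area = 122.98 mm²; (rotated 75° about Z; rotation is an isometry so areas/perimeters/island counts are preserved). Checking containment: at z = 3.12 the cross-section extends beyond the z = 2.88 cross-section by about 15.61 mm².

part overhangs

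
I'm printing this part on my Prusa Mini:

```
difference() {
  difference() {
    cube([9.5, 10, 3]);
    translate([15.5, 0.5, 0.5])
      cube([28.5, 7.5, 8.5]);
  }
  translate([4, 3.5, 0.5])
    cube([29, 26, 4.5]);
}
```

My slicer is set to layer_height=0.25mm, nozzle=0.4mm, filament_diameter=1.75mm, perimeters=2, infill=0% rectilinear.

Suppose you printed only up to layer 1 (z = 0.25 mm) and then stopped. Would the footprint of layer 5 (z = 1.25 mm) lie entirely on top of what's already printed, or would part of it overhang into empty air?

entirely on top

Compare the two slices. At z = 0.25: the 9.5×10 cube contributes its full rectangle (area 95.00 mm²); the cube at (15.5, 0.5) does not reach this height (z outside [0.5, 9]); Subtracting the remaining from the first: none of the subtracted shapes is present at this height, so the 9.5×10 cube is unchanged — area = 95.00 mm²; the cube at (4, 3.5) is not intersected at this z (z outside [0.5, 5]); Subtracting the remaining from the first: none of the subtracted shapes is present at this height, so the result so far is unchanged — area = 95.00 mm². At z = 1.25: the 9.5×10 cube contributes its full rectangle (area 95.00 mm²); the cube at (15.5, 0.5) is present — its section is the full 28.5×7.5 rectangle (area 213.75 mm²); Taking the first minus the rest: starting from the 9.5×10 cube (95.00 mm²), the 28.5×7.5 cube at (15.5, 0.5) misses the remaining region (no effect) — area = 95.00 mm²; the cube at (4, 3.5) is present — its section is the full 29×26 rectangle (area 754.00 mm²); After the difference (first − rest): starting from the result so far (95.00 mm²), the 29×26 cube at (4, 3.5) partially overlaps it — only the 35.75 mm² overlap (of its 754.00 mm²) is removed, clipping the outline — area = 59.25 mm². Checking containment: the cross-section at z = 1.25 is a subset of the cross-section at z = 0.25.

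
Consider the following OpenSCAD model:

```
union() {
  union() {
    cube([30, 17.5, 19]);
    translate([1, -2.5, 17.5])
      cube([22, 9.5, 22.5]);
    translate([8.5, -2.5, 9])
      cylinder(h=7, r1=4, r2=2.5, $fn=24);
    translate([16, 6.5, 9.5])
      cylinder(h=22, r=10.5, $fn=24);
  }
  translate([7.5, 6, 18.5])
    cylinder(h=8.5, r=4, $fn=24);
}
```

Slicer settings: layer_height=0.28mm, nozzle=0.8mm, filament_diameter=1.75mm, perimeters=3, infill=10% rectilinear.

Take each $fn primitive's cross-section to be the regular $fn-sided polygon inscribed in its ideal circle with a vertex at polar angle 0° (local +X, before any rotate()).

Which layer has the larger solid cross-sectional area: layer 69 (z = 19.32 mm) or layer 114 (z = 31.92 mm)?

layer 69 (z = 19.32 mm)

Layer 69 (z = 19.32): the cube is not intersected at this z (z outside [0, 19]); the cube at (1, -2.5) (footprint 22×9.5) is included at this height (area 209.00 mm²); the cone at (8.5, -2.5) is not intersected at this z (z outside [9, 16]); the cylinder at (16, 6.5): section is a regular 24-gon, circumradius r=10.5 (area = (24/2)·10.500²·sin(360°/24) = 342.42 mm²); Taking the union: the regions partially overlap — summed areas 551.42 mm² minus the doubly-counted overlap 151.16 mm² gives 400.26 mm² — area = 400.26 mm²; the r=4 cylinder at (7.5, 6) contributes a regular 24-gon of circumradius 4 (area = (24/2)·4.000²·sin(360°/24) = 49.69 mm²); Combining (union): the regions partially overlap — summed areas 449.95 mm² minus the doubly-counted overlap 46.19 mm² gives 403.76 mm² — area = 403.76 mm². So its area = 403.76 mm². Layer 114 (z = 31.92): the cube does not reach this height (z outside [0, 19]); the cube at (1, -2.5) is present — its section is the full 22×9.5 rectangle (area 209.00 mm²); the cone at (8.5, -2.5) does not reach this height (z outside [9, 16]); the cylinder at (16, 6.5) is not intersected at this z (z outside [9.5, 31.5]); Merging all regions: only the 22×9.5 cube at (1, -2.5) is present, so the union is just that shape — area = 209.00 mm²; the cylinder at (7.5, 6) is absent (z outside [18.5, 27]); Combining (union): only that combined region is present, so the union is just that shape — area = 209.00 mm². So its area = 209.00 mm². Layer 69 is larger (403.76 vs 209.00 mm²).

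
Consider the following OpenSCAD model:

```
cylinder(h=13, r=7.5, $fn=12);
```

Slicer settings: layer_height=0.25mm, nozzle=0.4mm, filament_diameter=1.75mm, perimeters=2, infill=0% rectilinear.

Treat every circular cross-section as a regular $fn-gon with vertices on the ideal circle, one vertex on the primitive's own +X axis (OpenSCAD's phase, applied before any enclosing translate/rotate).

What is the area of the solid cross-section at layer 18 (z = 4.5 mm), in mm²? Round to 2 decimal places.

At z = 4.5 mm: the r=7.5 cylinder gives a regular 12-gon of circumradius 7.5 (constant along its height) (area = (12/2)·7.500²·sin(360°/12) = 168.75 mm²). Overall, the cross-section is a single solid region. Net area = 168.75 mm².

168.75 mm²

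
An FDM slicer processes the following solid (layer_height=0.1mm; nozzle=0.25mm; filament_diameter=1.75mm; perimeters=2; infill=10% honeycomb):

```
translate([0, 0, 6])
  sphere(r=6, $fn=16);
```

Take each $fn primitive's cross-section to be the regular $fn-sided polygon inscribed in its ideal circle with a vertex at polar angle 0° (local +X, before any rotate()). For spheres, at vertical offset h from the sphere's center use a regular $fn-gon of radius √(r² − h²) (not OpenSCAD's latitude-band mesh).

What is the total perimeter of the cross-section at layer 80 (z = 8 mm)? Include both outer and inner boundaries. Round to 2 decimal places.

35.32 mm

At z = 8 mm: the r=6 sphere contributes a regular 16-gon of circumradius √(6²−2²) = 5.657 (perimeter = 2·16·5.657·sin(180°/16) = 35.32 mm). Overall, the cross-section is a single solid region. Total boundary length (outer) = 35.32 mm.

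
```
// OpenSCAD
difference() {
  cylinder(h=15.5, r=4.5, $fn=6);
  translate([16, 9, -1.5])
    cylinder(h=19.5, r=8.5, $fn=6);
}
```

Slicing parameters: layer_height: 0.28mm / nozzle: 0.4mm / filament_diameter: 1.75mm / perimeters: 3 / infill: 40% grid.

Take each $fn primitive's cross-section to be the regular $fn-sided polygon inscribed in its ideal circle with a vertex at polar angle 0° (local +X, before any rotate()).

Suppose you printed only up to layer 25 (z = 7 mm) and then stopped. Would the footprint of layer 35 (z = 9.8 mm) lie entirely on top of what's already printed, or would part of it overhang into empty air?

Compare the two slices. At z = 7: the r=4.5 cylinder contributes a regular 6-gon of circumradius 4.5 (area = (6/2)·4.500²·sin(360°/6) = 52.61 mm²); the r=8.5 cylinder at (16, 9) gives a regular 6-gon of circumradius 8.5 (constant along its height) (area = (6/2)·8.500²·sin(360°/6) = 187.71 mm²); Subtracting the remaining from the first: starting from the r=4.5 cylinder (52.61 mm²), the r=8.5 cylinder at (16, 9) misses the remaining region (no effect) — area = 52.61 mm². At z = 9.8: the r=4.5 cylinder gives a regular 6-gon of circumradius 4.5 (constant along its height) (area = (6/2)·4.500²·sin(360°/6) = 52.61 mm²); the r=8.5 cylinder at (16, 9) gives a regular 6-gon of circumradius 8.5 (constant along its height) (area = (6/2)·8.500²·sin(360°/6) = 187.71 mm²); After the difference (first − rest): starting from the r=4.5 cylinder (52.61 mm²), the r=8.5 cylinder at (16, 9) misses the remaining region (no effect) — area = 52.61 mm². Checking containment: the cross-section at z = 9.8 is a subset of the cross-section at z = 7.

entirely on top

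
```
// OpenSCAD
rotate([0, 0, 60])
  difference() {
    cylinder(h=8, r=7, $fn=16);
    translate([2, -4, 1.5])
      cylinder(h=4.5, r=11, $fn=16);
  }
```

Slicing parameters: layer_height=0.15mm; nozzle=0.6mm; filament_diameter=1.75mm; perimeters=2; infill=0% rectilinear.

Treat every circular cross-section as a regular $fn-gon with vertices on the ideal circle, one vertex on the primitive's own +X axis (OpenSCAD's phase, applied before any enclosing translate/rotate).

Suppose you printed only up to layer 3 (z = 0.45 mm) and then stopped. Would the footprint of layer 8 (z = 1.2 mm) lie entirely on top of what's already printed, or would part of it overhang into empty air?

entirely on top

Compare the two slices. At z = 0.45: the r=7 cylinder gives a regular 16-gon of circumradius 7 (constant along its height) (area = (16/2)·7.000²·sin(360°/16) = 150.01 mm²); the cylinder at (2, -4) is absent (z outside [1.5, 6]); Subtracting the remaining from the first: none of the subtracted shapes is present at this height, so the r=7 cylinder is unchanged — area = 150.01 mm²; (rotated 60° about Z; rotation is an isometry so areas/perimeters/island counts are preserved). At z = 1.2: the cylinder: section is a regular 16-gon, circumradius r=7 (area = (16/2)·7.000²·sin(360°/16) = 150.01 mm²); the cylinder at (2, -4) is absent (z outside [1.5, 6]); Subtracting the remaining from the first: none of the subtracted shapes is present at this height, so the r=7 cylinder is unchanged — area = 150.01 mm²; (rotated 60° about Z; rotation is an isometry so areas/perimeters/island counts are preserved). Checking containment: the cross-section at z = 1.2 is a subset of the cross-section at z = 0.45.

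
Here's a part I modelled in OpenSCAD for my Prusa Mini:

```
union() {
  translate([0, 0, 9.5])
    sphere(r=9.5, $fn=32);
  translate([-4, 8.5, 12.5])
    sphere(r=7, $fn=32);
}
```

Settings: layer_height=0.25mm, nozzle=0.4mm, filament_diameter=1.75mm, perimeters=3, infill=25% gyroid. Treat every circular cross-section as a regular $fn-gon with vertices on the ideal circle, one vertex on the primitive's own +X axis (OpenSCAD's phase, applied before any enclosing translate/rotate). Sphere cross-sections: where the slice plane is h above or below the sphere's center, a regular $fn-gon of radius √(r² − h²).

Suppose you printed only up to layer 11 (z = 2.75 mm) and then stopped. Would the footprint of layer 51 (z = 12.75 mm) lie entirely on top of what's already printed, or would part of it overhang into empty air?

Compare the two slices. At z = 2.75: the r=9.5 sphere contributes a regular 32-gon of circumradius √(9.5²−6.75²) = 6.685 (area = (32/2)·6.685²·sin(360°/32) = 139.49 mm²); the sphere at (-4, 8.5) is not intersected at this z (|z−center|=9.750 > r=7); Taking the union: only the r=9.5 sphere is present, so the union is just that shape — area = 139.49 mm². At z = 12.75: the r=9.5 sphere slices to a regular 32-gon of circumradius 8.927 (√(r²−h²) with h=3.25 from center) (area = (32/2)·8.927²·sin(360°/32) = 248.74 mm²); the r=7 sphere at (-4, 8.5) contributes a regular 32-gon of circumradius √(7²−0.25²) = 6.996 (area = (32/2)·6.996²·sin(360°/32) = 152.76 mm²); Taking the union: the regions partially overlap — summed areas 401.50 mm² minus the doubly-counted overlap 57.18 mm² gives 344.31 mm² — area = 344.31 mm². Checking containment: at z = 12.75 the cross-section extends beyond the z = 2.75 cross-section by about 204.83 mm².

part overhangs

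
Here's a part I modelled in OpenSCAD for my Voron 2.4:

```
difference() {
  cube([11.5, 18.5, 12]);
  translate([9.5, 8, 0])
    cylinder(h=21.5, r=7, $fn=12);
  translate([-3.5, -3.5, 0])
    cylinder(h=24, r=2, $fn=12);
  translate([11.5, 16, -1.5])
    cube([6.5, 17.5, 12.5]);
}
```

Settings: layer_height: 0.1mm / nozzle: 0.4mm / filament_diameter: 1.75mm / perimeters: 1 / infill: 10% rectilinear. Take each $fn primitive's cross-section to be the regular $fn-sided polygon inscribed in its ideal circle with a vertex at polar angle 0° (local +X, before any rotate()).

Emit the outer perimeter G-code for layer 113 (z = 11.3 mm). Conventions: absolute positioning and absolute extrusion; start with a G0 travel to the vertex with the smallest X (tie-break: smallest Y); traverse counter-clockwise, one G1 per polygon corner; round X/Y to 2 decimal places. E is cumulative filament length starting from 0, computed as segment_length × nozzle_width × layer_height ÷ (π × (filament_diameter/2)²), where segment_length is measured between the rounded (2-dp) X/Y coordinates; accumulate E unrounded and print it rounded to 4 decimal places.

At z = 11.3 mm: the cube is present — its section is the full 11.5×18.5 rectangle; the cylinder at (9.5, 8): section is a regular 12-gon, circumradius r=7; the cylinder at (-3.5, -3.5): section is a regular 12-gon, circumradius r=2; the cube at (11.5, 16) is not intersected at this z (z outside [-1.5, 11]); Subtracting the remaining from the first: starting from the 11.5×18.5 cube, the r=7 cylinder at (9.5, 8) partially overlaps it — only the 100.43 mm² overlap (of its 147.00 mm²) is removed, clipping the outline; the r=2 cylinder at (-3.5, -3.5) misses the remaining region (no effect) — 1 connected region. The outline is a single polygon with 13 vertices. Extrusion per mm of travel: 0.4 × 0.1 / (π × 0.875²) = 0.016630. Accumulating E over each segment gives final E = 1.2133.

G0 X0.00 Y0.00 Z11.30
G1 X11.50 Y0.00 E0.1912
G1 X11.50 Y1.54 E0.2169
G1 X9.50 Y1.00 E0.2513
G1 X6.00 Y1.94 E0.3116
G1 X3.44 Y4.50 E0.3718
G1 X2.50 Y8.00 E0.4321
G1 X3.44 Y11.50 E0.4923
G1 X6.00 Y14.06 E0.5525
G1 X9.50 Y15.00 E0.6128
G1 X11.50 Y14.46 E0.6472
G1 X11.50 Y18.50 E0.7144
G1 X0.00 Y18.50 E0.9057
G1 X0.00 Y0.00 E1.2133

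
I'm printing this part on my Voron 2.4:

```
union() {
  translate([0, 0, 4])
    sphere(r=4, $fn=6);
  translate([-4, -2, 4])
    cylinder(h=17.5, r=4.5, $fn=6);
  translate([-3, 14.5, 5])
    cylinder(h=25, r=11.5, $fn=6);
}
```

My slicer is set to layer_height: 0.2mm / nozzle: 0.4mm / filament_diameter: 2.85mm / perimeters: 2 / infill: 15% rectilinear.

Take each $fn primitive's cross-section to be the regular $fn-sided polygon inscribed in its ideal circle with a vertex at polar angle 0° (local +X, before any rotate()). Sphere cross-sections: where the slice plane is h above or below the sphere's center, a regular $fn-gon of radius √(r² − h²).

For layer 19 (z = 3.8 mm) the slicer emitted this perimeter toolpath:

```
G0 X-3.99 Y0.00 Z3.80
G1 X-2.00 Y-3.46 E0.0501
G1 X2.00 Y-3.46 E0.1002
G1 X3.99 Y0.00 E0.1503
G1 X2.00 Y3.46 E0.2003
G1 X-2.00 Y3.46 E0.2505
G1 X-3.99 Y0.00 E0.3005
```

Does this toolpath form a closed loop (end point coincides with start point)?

yes

Start point (G0): (-3.99, 0.00). End point (last G1): the path returns to the start — closed.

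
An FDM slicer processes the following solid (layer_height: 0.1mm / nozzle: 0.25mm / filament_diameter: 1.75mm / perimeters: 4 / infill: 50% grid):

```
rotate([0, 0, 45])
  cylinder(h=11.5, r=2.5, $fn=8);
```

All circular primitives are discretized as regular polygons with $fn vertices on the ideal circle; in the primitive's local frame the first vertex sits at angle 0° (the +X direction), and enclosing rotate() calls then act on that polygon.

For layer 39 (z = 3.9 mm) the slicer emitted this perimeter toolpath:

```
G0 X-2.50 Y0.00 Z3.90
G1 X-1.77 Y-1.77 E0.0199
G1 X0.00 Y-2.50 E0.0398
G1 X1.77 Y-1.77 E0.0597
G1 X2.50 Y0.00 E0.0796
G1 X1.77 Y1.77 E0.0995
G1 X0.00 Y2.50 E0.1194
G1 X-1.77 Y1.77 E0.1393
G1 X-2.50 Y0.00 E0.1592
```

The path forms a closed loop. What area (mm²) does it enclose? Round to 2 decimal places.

Apply the shoelace formula to the sequence of (X, Y) vertices; enclosed area = 17.70 mm².

17.70 mm²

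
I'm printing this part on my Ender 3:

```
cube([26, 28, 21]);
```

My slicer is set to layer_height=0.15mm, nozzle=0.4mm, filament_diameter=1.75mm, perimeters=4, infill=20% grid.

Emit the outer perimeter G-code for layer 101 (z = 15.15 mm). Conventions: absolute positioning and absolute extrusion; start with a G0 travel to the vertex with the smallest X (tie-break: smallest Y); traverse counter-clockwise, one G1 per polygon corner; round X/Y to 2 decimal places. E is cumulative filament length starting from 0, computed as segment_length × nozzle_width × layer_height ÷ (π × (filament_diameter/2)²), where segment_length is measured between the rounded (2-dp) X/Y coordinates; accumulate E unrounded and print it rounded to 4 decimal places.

G0 X0.00 Y0.00 Z15.15
G1 X26.00 Y0.00 E0.6486
G1 X26.00 Y28.00 E1.3470
G1 X0.00 Y28.00 E1.9956
G1 X0.00 Y0.00 E2.6941

At z = 15.15 mm: the cube (footprint 26×28) is included at this height. The outline is a single polygon with 4 vertices. Extrusion per mm of travel: 0.4 × 0.15 / (π × 0.875²) = 0.024945. Accumulating E over each segment gives final E = 2.6941.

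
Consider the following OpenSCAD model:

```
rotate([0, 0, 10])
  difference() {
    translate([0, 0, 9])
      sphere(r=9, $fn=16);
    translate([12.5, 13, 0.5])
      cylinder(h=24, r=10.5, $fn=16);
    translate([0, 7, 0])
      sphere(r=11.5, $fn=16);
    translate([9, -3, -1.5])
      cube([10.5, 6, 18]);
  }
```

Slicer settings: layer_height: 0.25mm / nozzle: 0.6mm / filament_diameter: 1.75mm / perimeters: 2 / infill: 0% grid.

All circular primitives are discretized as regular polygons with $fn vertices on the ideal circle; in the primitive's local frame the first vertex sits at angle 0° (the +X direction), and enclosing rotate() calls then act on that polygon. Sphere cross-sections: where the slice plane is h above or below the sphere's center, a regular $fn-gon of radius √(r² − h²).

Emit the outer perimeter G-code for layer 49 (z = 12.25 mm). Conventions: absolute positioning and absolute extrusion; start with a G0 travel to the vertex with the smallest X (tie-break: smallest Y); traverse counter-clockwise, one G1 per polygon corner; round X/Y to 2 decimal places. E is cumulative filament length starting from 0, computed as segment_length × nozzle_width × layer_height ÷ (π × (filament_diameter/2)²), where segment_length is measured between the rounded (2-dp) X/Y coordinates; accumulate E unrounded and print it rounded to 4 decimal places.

G0 X-8.27 Y-1.46 Z12.25
G1 X-7.08 Y-4.51 E0.2042
G1 X-4.81 Y-6.87 E0.4084
G1 X-1.82 Y-8.19 E0.6122
G1 X1.46 Y-8.27 E0.8168
G1 X4.51 Y-7.08 E1.0210
G1 X6.87 Y-4.81 E1.2252
G1 X8.19 Y-1.82 E1.4290
G1 X8.27 Y1.46 E1.6336
G1 X7.08 Y4.51 E1.8378
G1 X6.22 Y5.41 E1.9154
G1 X4.03 Y6.37 E2.0646
G1 X2.63 Y7.84 E2.1912
G1 X1.82 Y8.19 E2.2462
G1 X-1.46 Y8.27 E2.4508
G1 X-4.51 Y7.08 E2.6550
G1 X-6.87 Y4.81 E2.8592
G1 X-8.19 Y1.82 E3.0630
G1 X-8.27 Y-1.46 E3.2676

At z = 12.25 mm: the sphere: section is a regular 16-gon, circumradius = √(r²−h²) = √(9²−3.25²) = 8.393; the r=10.5 cylinder at (12.5, 13) gives a regular 16-gon of circumradius 10.5 (constant along its height); the sphere at (0, 7) is not intersected at this z (|z−center|=12.250 > r=11.5); the cube at (9, -3) (footprint 10.5×6) is included at this height; Taking the first minus the rest: starting from the r=9 sphere, the r=10.5 cylinder at (12.5, 13) partially overlaps it — only the 1.85 mm² overlap (of its 337.53 mm²) is removed, clipping the outline; the 10.5×6 cube at (9, -3) misses the remaining region (no effect) — 1 connected region; (rotated 10° about Z; rotation is an isometry so areas/perimeters/island counts are preserved). The outline is a single polygon with 18 vertices. Extrusion per mm of travel: 0.6 × 0.25 / (π × 0.875²) = 0.062363. Accumulating E over each segment gives final E = 3.2676.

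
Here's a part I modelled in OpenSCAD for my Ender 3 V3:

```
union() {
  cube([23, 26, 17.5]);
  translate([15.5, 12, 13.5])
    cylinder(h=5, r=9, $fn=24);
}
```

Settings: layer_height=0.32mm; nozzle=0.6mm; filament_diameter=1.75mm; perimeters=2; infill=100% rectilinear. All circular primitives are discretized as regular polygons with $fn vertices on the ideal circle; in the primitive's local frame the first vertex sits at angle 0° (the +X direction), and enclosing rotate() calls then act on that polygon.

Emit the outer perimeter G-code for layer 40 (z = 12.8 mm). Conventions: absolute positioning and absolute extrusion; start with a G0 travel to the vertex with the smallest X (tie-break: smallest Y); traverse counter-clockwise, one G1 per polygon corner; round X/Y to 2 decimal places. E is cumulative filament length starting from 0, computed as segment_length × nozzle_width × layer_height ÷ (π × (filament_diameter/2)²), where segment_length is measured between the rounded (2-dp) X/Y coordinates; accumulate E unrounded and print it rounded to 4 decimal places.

G0 X0.00 Y0.00 Z12.80
G1 X23.00 Y0.00 E1.8360
G1 X23.00 Y26.00 E3.9114
G1 X0.00 Y26.00 E5.7474
G1 X0.00 Y0.00 E7.8228

At z = 12.8 mm: the 23×26 cube contributes its full rectangle; the cylinder at (15.5, 12) is absent (z outside [13.5, 18.5]); Combining (union): only the 23×26 cube is present, so the union is just that shape — 1 connected region. The outline is a single polygon with 4 vertices. Extrusion per mm of travel: 0.6 × 0.32 / (π × 0.875²) = 0.079824. Accumulating E over each segment gives final E = 7.8228.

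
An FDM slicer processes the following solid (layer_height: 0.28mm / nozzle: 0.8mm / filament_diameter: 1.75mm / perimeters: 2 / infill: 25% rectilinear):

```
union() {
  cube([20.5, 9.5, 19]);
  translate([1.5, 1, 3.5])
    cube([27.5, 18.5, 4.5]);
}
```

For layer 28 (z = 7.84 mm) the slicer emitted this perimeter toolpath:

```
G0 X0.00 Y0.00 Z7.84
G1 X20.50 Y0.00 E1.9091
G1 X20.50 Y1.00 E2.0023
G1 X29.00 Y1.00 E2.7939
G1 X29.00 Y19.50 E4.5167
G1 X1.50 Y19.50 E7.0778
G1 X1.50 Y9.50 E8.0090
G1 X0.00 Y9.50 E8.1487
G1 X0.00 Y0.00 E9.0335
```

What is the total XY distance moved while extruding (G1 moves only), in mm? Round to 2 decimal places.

Sum the Euclidean lengths of each G1 segment: total = 97.00 mm.

97.00 mm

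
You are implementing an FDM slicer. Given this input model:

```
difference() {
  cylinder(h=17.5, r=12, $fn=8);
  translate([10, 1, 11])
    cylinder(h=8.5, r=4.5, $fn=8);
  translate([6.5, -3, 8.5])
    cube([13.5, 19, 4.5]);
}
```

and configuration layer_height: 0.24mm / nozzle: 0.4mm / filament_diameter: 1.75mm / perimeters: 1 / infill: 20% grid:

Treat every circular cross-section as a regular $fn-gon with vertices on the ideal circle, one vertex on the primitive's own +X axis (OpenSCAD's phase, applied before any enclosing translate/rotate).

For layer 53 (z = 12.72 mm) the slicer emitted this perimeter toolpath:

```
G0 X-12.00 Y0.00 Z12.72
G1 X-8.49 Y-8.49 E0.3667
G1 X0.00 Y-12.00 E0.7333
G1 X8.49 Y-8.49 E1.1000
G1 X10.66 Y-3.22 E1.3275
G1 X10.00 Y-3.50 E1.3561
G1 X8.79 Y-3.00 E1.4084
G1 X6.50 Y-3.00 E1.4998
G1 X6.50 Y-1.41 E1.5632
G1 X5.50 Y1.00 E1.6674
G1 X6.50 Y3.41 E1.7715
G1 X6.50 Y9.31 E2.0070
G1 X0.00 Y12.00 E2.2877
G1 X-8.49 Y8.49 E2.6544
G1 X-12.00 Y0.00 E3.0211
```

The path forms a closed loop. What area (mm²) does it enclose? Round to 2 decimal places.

Apply the shoelace formula to the sequence of (X, Y) vertices; enclosed area = 357.27 mm².

357.27 mm²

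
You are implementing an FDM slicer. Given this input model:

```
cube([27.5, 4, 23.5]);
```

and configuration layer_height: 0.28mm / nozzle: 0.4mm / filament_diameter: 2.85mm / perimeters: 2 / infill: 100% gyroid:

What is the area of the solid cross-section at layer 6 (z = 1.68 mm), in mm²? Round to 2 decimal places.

At z = 1.68 mm: the cube is present — its section is the full 27.5×4 rectangle (area 110.00 mm²). Overall, the cross-section is a single solid region. Net area = 110.00 mm².

110.00 mm²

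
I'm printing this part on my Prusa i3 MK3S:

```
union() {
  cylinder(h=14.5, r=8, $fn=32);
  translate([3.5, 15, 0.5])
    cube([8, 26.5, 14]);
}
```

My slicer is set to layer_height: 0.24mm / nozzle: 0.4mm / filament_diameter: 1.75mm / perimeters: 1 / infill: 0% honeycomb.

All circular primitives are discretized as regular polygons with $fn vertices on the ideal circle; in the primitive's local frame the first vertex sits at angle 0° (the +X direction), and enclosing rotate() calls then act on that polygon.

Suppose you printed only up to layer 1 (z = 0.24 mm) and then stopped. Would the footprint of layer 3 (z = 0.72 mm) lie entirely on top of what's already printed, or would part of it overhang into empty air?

Compare the two slices. At z = 0.24: the r=8 cylinder gives a regular 32-gon of circumradius 8 (constant along its height) (area = (32/2)·8.000²·sin(360°/32) = 199.77 mm²); the cube at (3.5, 15) is not intersected at this z (z outside [0.5, 14.5]); Taking the union: only the r=8 cylinder is present, so the union is just that shape — area = 199.77 mm². At z = 0.72: the r=8 cylinder contributes a regular 32-gon of circumradius 8 (area = (32/2)·8.000²·sin(360°/32) = 199.77 mm²); the 8×26.5 cube at (3.5, 15) contributes its full rectangle (area 212.00 mm²); Taking the union: the 2 present regions are separate (no shared area or edge), so areas and boundary lengths simply add and each stays a separate island — area = 411.77 mm². Checking containment: at z = 0.72 the cross-section extends beyond the z = 0.24 cross-section by about 212.00 mm².

part overhangs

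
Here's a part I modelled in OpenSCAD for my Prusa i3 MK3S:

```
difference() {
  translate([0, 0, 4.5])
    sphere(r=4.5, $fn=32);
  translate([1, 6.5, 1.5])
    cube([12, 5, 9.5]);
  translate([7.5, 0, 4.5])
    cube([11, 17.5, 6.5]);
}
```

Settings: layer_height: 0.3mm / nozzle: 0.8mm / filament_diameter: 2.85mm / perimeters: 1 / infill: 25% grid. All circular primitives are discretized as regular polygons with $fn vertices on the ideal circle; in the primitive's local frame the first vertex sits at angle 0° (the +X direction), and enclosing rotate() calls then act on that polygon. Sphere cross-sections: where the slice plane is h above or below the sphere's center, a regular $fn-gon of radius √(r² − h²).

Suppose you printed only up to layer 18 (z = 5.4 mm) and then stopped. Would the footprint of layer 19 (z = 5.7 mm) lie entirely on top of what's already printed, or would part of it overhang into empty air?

Compare the two slices. At z = 5.4: the r=4.5 sphere slices to a regular 32-gon of circumradius 4.409 (√(r²−h²) with h=0.9 from center) (area = (32/2)·4.409²·sin(360°/32) = 60.68 mm²); the 12×5 cube at (1, 6.5) contributes its full rectangle (area 60.00 mm²); the cube at (7.5, 0) is present — its section is the full 11×17.5 rectangle (area 192.50 mm²); Subtracting the remaining from the first: starting from the r=4.5 sphere (60.68 mm²), the 12×5 cube at (1, 6.5) misses the remaining region (no effect); the 11×17.5 cube at (7.5, 0) misses the remaining region (no effect) — area = 60.68 mm². At z = 5.7: the sphere: section is a regular 32-gon, circumradius = √(r²−h²) = √(4.5²−1.2²) = 4.337 (area = (32/2)·4.337²·sin(360°/32) = 58.71 mm²); the cube at (1, 6.5) (footprint 12×5) is included at this height (area 60.00 mm²); the 11×17.5 cube at (7.5, 0) contributes its full rectangle (area 192.50 mm²); Subtracting the remaining from the first: starting from the r=4.5 sphere (58.71 mm²), the 12×5 cube at (1, 6.5) misses the remaining region (no effect); the 11×17.5 cube at (7.5, 0) misses the remaining region (no effect) — area = 58.71 mm². Checking containment: the cross-section at z = 5.7 is a subset of the cross-section at z = 5.4.

entirely on top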